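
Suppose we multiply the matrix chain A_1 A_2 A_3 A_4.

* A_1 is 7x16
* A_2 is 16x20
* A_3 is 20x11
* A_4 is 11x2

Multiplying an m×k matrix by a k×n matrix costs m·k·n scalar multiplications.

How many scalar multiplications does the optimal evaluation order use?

1304

Adjacent pairs: A_1A_2 = 7·16·20 = 2240; A_2A_3 = 16·20·11 = 3520; A_3A_4 = 20·11·2 = 440.
Length 3: A_1..A_3: k=1: 0+3520+7·16·11=4752; k=2: 2240+0+7·20·11=3780 → min 3780 | A_2..A_4: k=2: 0+440+16·20·2=1080; k=3: 3520+0+16·11·2=3872 → min 1080.
Length 4: A_1..A_4: k=1: 0+1080+7·16·2=1304; k=2: 2240+440+7·20·2=2960; k=3: 3780+0+7·11·2=3934 → min 1304.
Optimal order: (A_1 (A_2 (A_3 A_4))) with cost 1304.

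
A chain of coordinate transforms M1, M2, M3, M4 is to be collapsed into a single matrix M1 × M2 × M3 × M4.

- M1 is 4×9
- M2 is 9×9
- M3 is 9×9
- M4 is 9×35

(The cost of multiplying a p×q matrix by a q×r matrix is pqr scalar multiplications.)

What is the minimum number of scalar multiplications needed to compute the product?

1908

Adjacent pairs: M1M2 = 4·9·9 = 324; M2M3 = 9·9·9 = 729; M3M4 = 9·9·35 = 2835.
Length 3: M1..M3: k=1: 0+729+4·9·9=1053; k=2: 324+0+4·9·9=648 → min 648 | M2..M4: k=2: 0+2835+9·9·35=5670; k=3: 729+0+9·9·35=3564 → min 3564.
Length 4: M1..M4: k=1: 0+3564+4·9·35=4824; k=2: 324+2835+4·9·35=4419; k=3: 648+0+4·9·35=1908 → min 1908.
Optimal order: (((M1 × M2) × M3) × M4) with cost 1908.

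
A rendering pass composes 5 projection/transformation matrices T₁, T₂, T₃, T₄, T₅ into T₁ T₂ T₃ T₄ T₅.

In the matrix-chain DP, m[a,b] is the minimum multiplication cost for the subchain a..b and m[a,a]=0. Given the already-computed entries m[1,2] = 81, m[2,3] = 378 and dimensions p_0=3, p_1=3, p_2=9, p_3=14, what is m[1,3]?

m[1,3] = min over k∈[1,2] of m[1,k]+m[k+1,3]+p_{0}·p_k·p_{3}.
k=1: 0 + 378 + 3·3·14 = 504; k=2: 81 + 0 + 3·9·14 = 459.
Minimum: 459 at k=2.

459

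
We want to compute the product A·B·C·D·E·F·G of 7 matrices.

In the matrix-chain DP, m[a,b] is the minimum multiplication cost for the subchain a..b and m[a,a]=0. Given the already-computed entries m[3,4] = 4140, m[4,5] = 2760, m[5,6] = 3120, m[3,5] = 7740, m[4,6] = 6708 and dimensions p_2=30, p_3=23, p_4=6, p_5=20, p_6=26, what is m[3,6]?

11940

m[3,6] = min over k∈[3,5] of m[3,k]+m[k+1,6]+p_{2}·p_k·p_{6}.
k=3: 0 + 6708 + 30·23·26 = 24648; k=4: 4140 + 3120 + 30·6·26 = 11940; k=5: 7740 + 0 + 30·20·26 = 23340.
Minimum: 11940 at k=4.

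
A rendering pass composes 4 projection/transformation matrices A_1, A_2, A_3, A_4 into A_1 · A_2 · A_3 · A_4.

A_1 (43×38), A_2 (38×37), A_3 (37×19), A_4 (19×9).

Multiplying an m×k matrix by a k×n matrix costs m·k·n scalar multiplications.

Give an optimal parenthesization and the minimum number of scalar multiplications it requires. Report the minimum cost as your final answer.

33687

Adjacent pairs: A_1A_2 = 43·38·37 = 60458; A_2A_3 = 38·37·19 = 26714; A_3A_4 = 37·19·9 = 6327.
Length 3: A_1..A_3: k=1: 0+26714+43·38·19=57760; k=2: 60458+0+43·37·19=90687 → min 57760 | A_2..A_4: k=2: 0+6327+38·37·9=18981; k=3: 26714+0+38·19·9=33212 → min 18981.
Length 4: A_1..A_4: k=1: 0+18981+43·38·9=33687; k=2: 60458+6327+43·37·9=81104; k=3: 57760+0+43·19·9=65113 → min 33687.
Optimal parenthesization: (A_1 · (A_2 · (A_3 · A_4))) with cost 33687.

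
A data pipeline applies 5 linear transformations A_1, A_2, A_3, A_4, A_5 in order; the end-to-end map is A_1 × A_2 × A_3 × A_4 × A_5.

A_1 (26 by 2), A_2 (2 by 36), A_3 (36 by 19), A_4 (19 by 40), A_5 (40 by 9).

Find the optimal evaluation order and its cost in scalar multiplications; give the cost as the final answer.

4076

Adjacent pairs: A_1A_2 = 26·2·36 = 1872; A_2A_3 = 2·36·19 = 1368; A_3A_4 = 36·19·40 = 27360; A_4A_5 = 19·40·9 = 6840.
Length 3: A_1..A_3: k=1: 0+1368+26·2·19=2356; k=2: 1872+0+26·36·19=19656 → min 2356 | A_2..A_4: k=2: 0+27360+2·36·40=30240; k=3: 1368+0+2·19·40=2888 → min 2888 | A_3..A_5: k=3: 0+6840+36·19·9=12996; k=4: 27360+0+36·40·9=40320 → min 12996.
Length 4: A_1..A_4: k=1: 0+2888+26·2·40=4968; k=2: 1872+27360+26·36·40=66672; k=3: 2356+0+26·19·40=22116 → min 4968 | A_2..A_5: k=2: 0+12996+2·36·9=13644; k=3: 1368+6840+2·19·9=8550; k=4: 2888+0+2·40·9=3608 → min 3608.
Length 5: A_1..A_5: k=1: 0+3608+26·2·9=4076; k=2: 1872+12996+26·36·9=23292; k=3: 2356+6840+26·19·9=13642; k=4: 4968+0+26·40·9=14328 → min 4076.
Optimal parenthesization: (A_1 × (((A_2 × A_3) × A_4) × A_5)) with cost 4076.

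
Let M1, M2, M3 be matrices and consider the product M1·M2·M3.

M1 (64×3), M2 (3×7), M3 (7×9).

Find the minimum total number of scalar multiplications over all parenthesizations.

1917

Order (M1·(M2·M3)): (M2·M3): 3×7 by 7×9 → 3×9, cost 3·7·9 = 189; (M1·(M2·M3)): 64×3 by 3×9 → 64×9, cost 64·3·9 = 1728; cumulative 1917. Total 1917.
Order ((M1·M2)·M3): (M1·M2): 64×3 by 3×7 → 64×7, cost 64·3·7 = 1344; ((M1·M2)·M3): 64×7 by 7×9 → 64×9, cost 64·7·9 = 4032; cumulative 5376. Total 5376.
Minimum: 1917.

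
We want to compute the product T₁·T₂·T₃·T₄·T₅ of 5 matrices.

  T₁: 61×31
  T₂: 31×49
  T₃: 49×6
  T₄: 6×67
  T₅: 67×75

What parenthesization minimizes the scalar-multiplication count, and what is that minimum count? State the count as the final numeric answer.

78060

Adjacent pairs: T₁T₂ = 61·31·49 = 92659; T₂T₃ = 31·49·6 = 9114; T₃T₄ = 49·6·67 = 19698; T₄T₅ = 6·67·75 = 30150.
Length 3: T₁..T₃: k=1: 0+9114+61·31·6=20460; k=2: 92659+0+61·49·6=110593 → min 20460 | T₂..T₄: k=2: 0+19698+31·49·67=121471; k=3: 9114+0+31·6·67=21576 → min 21576 | T₃..T₅: k=3: 0+30150+49·6·75=52200; k=4: 19698+0+49·67·75=265923 → min 52200.
Length 4: T₁..T₄: k=1: 0+21576+61·31·67=148273; k=2: 92659+19698+61·49·67=312620; k=3: 20460+0+61·6·67=44982 → min 44982 | T₂..T₅: k=2: 0+52200+31·49·75=166125; k=3: 9114+30150+31·6·75=53214; k=4: 21576+0+31·67·75=177351 → min 53214.
Length 5: T₁..T₅: k=1: 0+53214+61·31·75=195039; k=2: 92659+52200+61·49·75=369034; k=3: 20460+30150+61·6·75=78060; k=4: 44982+0+61·67·75=351507 → min 78060.
Optimal parenthesization: ((T₁·(T₂·T₃))·(T₄·T₅)) with cost 78060.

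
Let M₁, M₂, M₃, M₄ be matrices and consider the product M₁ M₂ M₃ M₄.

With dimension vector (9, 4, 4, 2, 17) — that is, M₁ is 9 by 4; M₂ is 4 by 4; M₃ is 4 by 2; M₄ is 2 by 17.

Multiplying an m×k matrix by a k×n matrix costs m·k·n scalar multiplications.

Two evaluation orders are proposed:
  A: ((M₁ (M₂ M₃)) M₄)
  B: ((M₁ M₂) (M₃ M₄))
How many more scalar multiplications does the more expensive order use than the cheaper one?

482

Order A = ((M₁ (M₂ M₃)) M₄): (M₂ M₃): 4×4 by 4×2 → 4×2, cost 4·4·2 = 32; (M₁ (M₂ M₃)): 9×4 by 4×2 → 9×2, cost 9·4·2 = 72; cumulative 104; ((M₁ (M₂ M₃)) M₄): 9×2 by 2×17 → 9×17, cost 9·2·17 = 306; cumulative 410. Total 410.
Order B = ((M₁ M₂) (M₃ M₄)): (M₁ M₂): 9×4 by 4×4 → 9×4, cost 9·4·4 = 144; (M₃ M₄): 4×2 by 2×17 → 4×17, cost 4·2·17 = 136; ((M₁ M₂) (M₃ M₄)): 9×4 by 4×17 → 9×17, cost 9·4·17 = 612; cumulative 892. Total 892.
Difference: |410 − 892| = 482.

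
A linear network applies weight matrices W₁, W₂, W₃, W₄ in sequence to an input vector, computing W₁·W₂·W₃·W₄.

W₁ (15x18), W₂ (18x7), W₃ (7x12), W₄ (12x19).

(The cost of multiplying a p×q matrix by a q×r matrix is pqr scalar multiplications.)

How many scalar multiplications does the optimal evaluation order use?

Adjacent pairs: W₁W₂ = 15·18·7 = 1890; W₂W₃ = 18·7·12 = 1512; W₃W₄ = 7·12·19 = 1596.
Length 3: W₁..W₃: k=1: 0+1512+15·18·12=4752; k=2: 1890+0+15·7·12=3150 → min 3150 | W₂..W₄: k=2: 0+1596+18·7·19=3990; k=3: 1512+0+18·12·19=5616 → min 3990.
Length 4: W₁..W₄: k=1: 0+3990+15·18·19=9120; k=2: 1890+1596+15·7·19=5481; k=3: 3150+0+15·12·19=6570 → min 5481.
Optimal order: ((W₁·W₂)·(W₃·W₄)) with cost 5481.

5481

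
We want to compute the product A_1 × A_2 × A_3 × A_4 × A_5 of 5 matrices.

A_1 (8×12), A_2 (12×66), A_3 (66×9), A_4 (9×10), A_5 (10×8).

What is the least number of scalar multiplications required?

9288

Adjacent pairs: A_1A_2 = 8·12·66 = 6336; A_2A_3 = 12·66·9 = 7128; A_3A_4 = 66·9·10 = 5940; A_4A_5 = 9·10·8 = 720.
Length 3: A_1..A_3: k=1: 0+7128+8·12·9=7992; k=2: 6336+0+8·66·9=11088 → min 7992 | A_2..A_4: k=2: 0+5940+12·66·10=13860; k=3: 7128+0+12·9·10=8208 → min 8208 | A_3..A_5: k=3: 0+720+66·9·8=5472; k=4: 5940+0+66·10·8=11220 → min 5472.
Length 4: A_1..A_4: k=1: 0+8208+8·12·10=9168; k=2: 6336+5940+8·66·10=17556; k=3: 7992+0+8·9·10=8712 → min 8712 | A_2..A_5: k=2: 0+5472+12·66·8=11808; k=3: 7128+720+12·9·8=8712; k=4: 8208+0+12·10·8=9168 → min 8712.
Length 5: A_1..A_5: k=1: 0+8712+8·12·8=9480; k=2: 6336+5472+8·66·8=16032; k=3: 7992+720+8·9·8=9288; k=4: 8712+0+8·10·8=9352 → min 9288.
Optimal order: ((A_1 × (A_2 × A_3)) × (A_4 × A_5)) with cost 9288.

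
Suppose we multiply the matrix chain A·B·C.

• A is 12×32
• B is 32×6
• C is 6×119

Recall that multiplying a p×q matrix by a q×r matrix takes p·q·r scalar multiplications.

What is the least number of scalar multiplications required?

Order (A·(B·C)): (B·C): 32×6 by 6×119 → 32×119, cost 32·6·119 = 22848; (A·(B·C)): 12×32 by 32×119 → 12×119, cost 12·32·119 = 45696; cumulative 68544. Total 68544.
Order ((A·B)·C): (A·B): 12×32 by 32×6 → 12×6, cost 12·32·6 = 2304; ((A·B)·C): 12×6 by 6×119 → 12×119, cost 12·6·119 = 8568; cumulative 10872. Total 10872.
Minimum: 10872.

10872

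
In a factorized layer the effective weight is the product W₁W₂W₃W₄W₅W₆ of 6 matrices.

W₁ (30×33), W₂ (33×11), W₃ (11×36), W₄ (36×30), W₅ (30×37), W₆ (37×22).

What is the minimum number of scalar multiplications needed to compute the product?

Adjacent pairs: W₁W₂ = 30·33·11 = 10890; W₂W₃ = 33·11·36 = 13068; W₃W₄ = 11·36·30 = 11880; W₄W₅ = 36·30·37 = 39960; W₅W₆ = 30·37·22 = 24420.
Length 3: W₁..W₃: k=1: 0+13068+30·33·36=48708; k=2: 10890+0+30·11·36=22770 → min 22770 | W₂..W₄: k=2: 0+11880+33·11·30=22770; k=3: 13068+0+33·36·30=48708 → min 22770 | W₃..W₅: k=3: 0+39960+11·36·37=54612; k=4: 11880+0+11·30·37=24090 → min 24090 | W₄..W₆: k=4: 0+24420+36·30·22=48180; k=5: 39960+0+36·37·22=69264 → min 48180.
Length 4: W₁..W₄: k=1: 0+22770+30·33·30=52470; k=2: 10890+11880+30·11·30=32670; k=3: 22770+0+30·36·30=55170 → min 32670 | W₂..W₅: k=2: 0+24090+33·11·37=37521; k=3: 13068+39960+33·36·37=96984; k=4: 22770+0+33·30·37=59400 → min 37521 | W₃..W₆: k=3: 0+48180+11·36·22=56892; k=4: 11880+24420+11·30·22=43560; k=5: 24090+0+11·37·22=33044 → min 33044.
Length 5: W₁..W₅: k=1: 0+37521+30·33·37=74151; k=2: 10890+24090+30·11·37=47190; k=3: 22770+39960+30·36·37=102690; k=4: 32670+0+30·30·37=65970 → min 47190 | W₂..W₆: k=2: 0+33044+33·11·22=41030; k=3: 13068+48180+33·36·22=87384; k=4: 22770+24420+33·30·22=68970; k=5: 37521+0+33·37·22=64383 → min 41030.
Length 6: W₁..W₆: k=1: 0+41030+30·33·22=62810; k=2: 10890+33044+30·11·22=51194; k=3: 22770+48180+30·36·22=94710; k=4: 32670+24420+30·30·22=76890; k=5: 47190+0+30·37·22=71610 → min 51194.
Optimal order: ((W₁W₂)(((W₃W₄)W₅)W₆)) with cost 51194.

51194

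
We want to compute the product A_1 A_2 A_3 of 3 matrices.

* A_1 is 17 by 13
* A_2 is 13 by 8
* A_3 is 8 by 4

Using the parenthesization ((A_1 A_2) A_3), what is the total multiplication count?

2312

(A_1 A_2): 17×13 by 13×8 → 17×8, cost 17·13·8 = 1768
((A_1 A_2) A_3): 17×8 by 8×4 → 17×4, cost 17·8·4 = 544; cumulative 2312
Total: 2312 scalar multiplications.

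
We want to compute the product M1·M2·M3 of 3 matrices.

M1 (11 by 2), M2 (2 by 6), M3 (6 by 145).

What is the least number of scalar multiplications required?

4930

Order (M1·(M2·M3)): (M2·M3): 2×6 by 6×145 → 2×145, cost 2·6·145 = 1740; (M1·(M2·M3)): 11×2 by 2×145 → 11×145, cost 11·2·145 = 3190; cumulative 4930. Total 4930.
Order ((M1·M2)·M3): (M1·M2): 11×2 by 2×6 → 11×6, cost 11·2·6 = 132; ((M1·M2)·M3): 11×6 by 6×145 → 11×145, cost 11·6·145 = 9570; cumulative 9702. Total 9702.
Minimum: 4930.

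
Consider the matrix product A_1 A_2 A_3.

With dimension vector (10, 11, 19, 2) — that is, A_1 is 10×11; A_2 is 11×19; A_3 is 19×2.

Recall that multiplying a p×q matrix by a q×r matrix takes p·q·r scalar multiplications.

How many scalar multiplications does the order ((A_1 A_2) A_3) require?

(A_1 A_2): 10×11 by 11×19 → 10×19, cost 10·11·19 = 2090
((A_1 A_2) A_3): 10×19 by 19×2 → 10×2, cost 10·19·2 = 380; cumulative 2470
Total: 2470 scalar multiplications.

2470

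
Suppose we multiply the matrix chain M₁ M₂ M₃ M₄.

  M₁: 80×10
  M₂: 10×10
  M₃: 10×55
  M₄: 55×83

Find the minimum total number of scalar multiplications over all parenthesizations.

117550

Adjacent pairs: M₁M₂ = 80·10·10 = 8000; M₂M₃ = 10·10·55 = 5500; M₃M₄ = 10·55·83 = 45650.
Length 3: M₁..M₃: k=1: 0+5500+80·10·55=49500; k=2: 8000+0+80·10·55=52000 → min 49500 | M₂..M₄: k=2: 0+45650+10·10·83=53950; k=3: 5500+0+10·55·83=51150 → min 51150.
Length 4: M₁..M₄: k=1: 0+51150+80·10·83=117550; k=2: 8000+45650+80·10·83=120050; k=3: 49500+0+80·55·83=414700 → min 117550.
Optimal order: (M₁ ((M₂ M₃) M₄)) with cost 117550.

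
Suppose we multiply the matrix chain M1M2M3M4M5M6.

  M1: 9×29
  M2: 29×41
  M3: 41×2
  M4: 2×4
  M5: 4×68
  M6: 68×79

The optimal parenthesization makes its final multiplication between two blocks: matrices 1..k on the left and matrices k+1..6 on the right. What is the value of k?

3

Adjacent pairs: M1M2 = 9·29·41 = 10701; M2M3 = 29·41·2 = 2378; M3M4 = 41·2·4 = 328; M4M5 = 2·4·68 = 544; M5M6 = 4·68·79 = 21488.
Length 3: M1..M3: k=1: 0+2378+9·29·2=2900; k=2: 10701+0+9·41·2=11439 → min 2900 | M2..M4: k=2: 0+328+29·41·4=5084; k=3: 2378+0+29·2·4=2610 → min 2610 | M3..M5: k=3: 0+544+41·2·68=6120; k=4: 328+0+41·4·68=11480 → min 6120 | M4..M6: k=4: 0+21488+2·4·79=22120; k=5: 544+0+2·68·79=11288 → min 11288.
Length 4: M1..M4: k=1: 0+2610+9·29·4=3654; k=2: 10701+328+9·41·4=12505; k=3: 2900+0+9·2·4=2972 → min 2972 | M2..M5: k=2: 0+6120+29·41·68=86972; k=3: 2378+544+29·2·68=6866; k=4: 2610+0+29·4·68=10498 → min 6866 | M3..M6: k=3: 0+11288+41·2·79=17766; k=4: 328+21488+41·4·79=34772; k=5: 6120+0+41·68·79=226372 → min 17766.
Length 5: M1..M5: k=1: 0+6866+9·29·68=24614; k=2: 10701+6120+9·41·68=41913; k=3: 2900+544+9·2·68=4668; k=4: 2972+0+9·4·68=5420 → min 4668 | M2..M6: k=2: 0+17766+29·41·79=111697; k=3: 2378+11288+29·2·79=18248; k=4: 2610+21488+29·4·79=33262; k=5: 6866+0+29·68·79=162654 → min 18248.
Top-level splits: k=1: (M1..M1)·(M2..M6) → 0+18248+9·29·79 = 38867; k=2: (M1..M2)·(M3..M6) → 10701+17766+9·41·79 = 57618; k=3: (M1..M3)·(M4..M6) → 2900+11288+9·2·79 = 15610; k=4: (M1..M4)·(M5..M6) → 2972+21488+9·4·79 = 27304; k=5: (M1..M5)·(M6..M6) → 4668+0+9·68·79 = 53016.
Best split is after M3, i.e. k = 3.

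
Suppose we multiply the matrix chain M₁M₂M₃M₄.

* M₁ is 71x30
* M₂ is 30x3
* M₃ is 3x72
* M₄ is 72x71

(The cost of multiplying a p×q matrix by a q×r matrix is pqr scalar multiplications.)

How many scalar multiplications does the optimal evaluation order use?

36849

Adjacent pairs: M₁M₂ = 71·30·3 = 6390; M₂M₃ = 30·3·72 = 6480; M₃M₄ = 3·72·71 = 15336.
Length 3: M₁..M₃: k=1: 0+6480+71·30·72=159840; k=2: 6390+0+71·3·72=21726 → min 21726 | M₂..M₄: k=2: 0+15336+30·3·71=21726; k=3: 6480+0+30·72·71=159840 → min 21726.
Length 4: M₁..M₄: k=1: 0+21726+71·30·71=172956; k=2: 6390+15336+71·3·71=36849; k=3: 21726+0+71·72·71=384678 → min 36849.
Optimal order: ((M₁M₂)(M₃M₄)) with cost 36849.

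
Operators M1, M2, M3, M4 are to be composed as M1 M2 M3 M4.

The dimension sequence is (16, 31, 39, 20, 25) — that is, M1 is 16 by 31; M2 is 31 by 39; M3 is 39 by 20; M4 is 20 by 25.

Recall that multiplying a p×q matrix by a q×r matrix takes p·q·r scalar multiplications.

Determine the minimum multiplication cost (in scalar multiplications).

Adjacent pairs: M1M2 = 16·31·39 = 19344; M2M3 = 31·39·20 = 24180; M3M4 = 39·20·25 = 19500.
Length 3: M1..M3: k=1: 0+24180+16·31·20=34100; k=2: 19344+0+16·39·20=31824 → min 31824 | M2..M4: k=2: 0+19500+31·39·25=49725; k=3: 24180+0+31·20·25=39680 → min 39680.
Length 4: M1..M4: k=1: 0+39680+16·31·25=52080; k=2: 19344+19500+16·39·25=54444; k=3: 31824+0+16·20·25=39824 → min 39824.
Optimal order: (((M1 M2) M3) M4) with cost 39824.

39824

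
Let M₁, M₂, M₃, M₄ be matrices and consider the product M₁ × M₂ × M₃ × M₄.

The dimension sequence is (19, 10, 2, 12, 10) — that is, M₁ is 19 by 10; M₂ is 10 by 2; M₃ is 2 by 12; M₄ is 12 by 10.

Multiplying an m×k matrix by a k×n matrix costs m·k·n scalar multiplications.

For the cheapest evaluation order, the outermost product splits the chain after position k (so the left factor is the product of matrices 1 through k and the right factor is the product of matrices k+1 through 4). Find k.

2

Adjacent pairs: M₁M₂ = 19·10·2 = 380; M₂M₃ = 10·2·12 = 240; M₃M₄ = 2·12·10 = 240.
Length 3: M₁..M₃: k=1: 0+240+19·10·12=2520; k=2: 380+0+19·2·12=836 → min 836 | M₂..M₄: k=2: 0+240+10·2·10=440; k=3: 240+0+10·12·10=1440 → min 440.
Top-level splits: k=1: (M₁..M₁)·(M₂..M₄) → 0+440+19·10·10 = 2340; k=2: (M₁..M₂)·(M₃..M₄) → 380+240+19·2·10 = 1000; k=3: (M₁..M₃)·(M₄..M₄) → 836+0+19·12·10 = 3116.
Best split is after M₂, i.e. k = 2.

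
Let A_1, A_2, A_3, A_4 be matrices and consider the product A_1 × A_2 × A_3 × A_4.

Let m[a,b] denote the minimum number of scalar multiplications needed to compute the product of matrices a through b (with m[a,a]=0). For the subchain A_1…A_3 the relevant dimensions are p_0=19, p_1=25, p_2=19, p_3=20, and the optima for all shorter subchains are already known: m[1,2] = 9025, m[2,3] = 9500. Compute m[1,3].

16245

m[1,3] = min over k∈[1,2] of m[1,k]+m[k+1,3]+p_{0}·p_k·p_{3}.
k=1: 0 + 9500 + 19·25·20 = 19000; k=2: 9025 + 0 + 19·19·20 = 16245.
Minimum: 16245 at k=2.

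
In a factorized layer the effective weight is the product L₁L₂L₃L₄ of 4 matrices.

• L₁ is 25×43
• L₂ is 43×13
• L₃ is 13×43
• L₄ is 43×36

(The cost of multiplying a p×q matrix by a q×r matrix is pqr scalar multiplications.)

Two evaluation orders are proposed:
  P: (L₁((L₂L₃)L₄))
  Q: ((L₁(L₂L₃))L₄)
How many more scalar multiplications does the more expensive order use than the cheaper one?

20339

Order P = (L₁((L₂L₃)L₄)): (L₂L₃): 43×13 by 13×43 → 43×43, cost 43·13·43 = 24037; ((L₂L₃)L₄): 43×43 by 43×36 → 43×36, cost 43·43·36 = 66564; cumulative 90601; (L₁((L₂L₃)L₄)): 25×43 by 43×36 → 25×36, cost 25·43·36 = 38700; cumulative 129301. Total 129301.
Order Q = ((L₁(L₂L₃))L₄): (L₂L₃): 43×13 by 13×43 → 43×43, cost 43·13·43 = 24037; (L₁(L₂L₃)): 25×43 by 43×43 → 25×43, cost 25·43·43 = 46225; cumulative 70262; ((L₁(L₂L₃))L₄): 25×43 by 43×36 → 25×36, cost 25·43·36 = 38700; cumulative 108962. Total 108962.
Difference: |129301 − 108962| = 20339.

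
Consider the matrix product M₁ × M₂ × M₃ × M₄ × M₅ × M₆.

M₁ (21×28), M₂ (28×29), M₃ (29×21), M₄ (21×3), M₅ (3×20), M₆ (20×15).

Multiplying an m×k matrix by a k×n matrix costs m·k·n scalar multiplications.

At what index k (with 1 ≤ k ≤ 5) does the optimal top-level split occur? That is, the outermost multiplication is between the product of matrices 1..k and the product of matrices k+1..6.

Adjacent pairs: M₁M₂ = 21·28·29 = 17052; M₂M₃ = 28·29·21 = 17052; M₃M₄ = 29·21·3 = 1827; M₄M₅ = 21·3·20 = 1260; M₅M₆ = 3·20·15 = 900.
Length 3: M₁..M₃: k=1: 0+17052+21·28·21=29400; k=2: 17052+0+21·29·21=29841 → min 29400 | M₂..M₄: k=2: 0+1827+28·29·3=4263; k=3: 17052+0+28·21·3=18816 → min 4263 | M₃..M₅: k=3: 0+1260+29·21·20=13440; k=4: 1827+0+29·3·20=3567 → min 3567 | M₄..M₆: k=4: 0+900+21·3·15=1845; k=5: 1260+0+21·20·15=7560 → min 1845.
Length 4: M₁..M₄: k=1: 0+4263+21·28·3=6027; k=2: 17052+1827+21·29·3=20706; k=3: 29400+0+21·21·3=30723 → min 6027 | M₂..M₅: k=2: 0+3567+28·29·20=19807; k=3: 17052+1260+28·21·20=30072; k=4: 4263+0+28·3·20=5943 → min 5943 | M₃..M₆: k=3: 0+1845+29·21·15=10980; k=4: 1827+900+29·3·15=4032; k=5: 3567+0+29·20·15=12267 → min 4032.
Length 5: M₁..M₅: k=1: 0+5943+21·28·20=17703; k=2: 17052+3567+21·29·20=32799; k=3: 29400+1260+21·21·20=39480; k=4: 6027+0+21·3·20=7287 → min 7287 | M₂..M₆: k=2: 0+4032+28·29·15=16212; k=3: 17052+1845+28·21·15=27717; k=4: 4263+900+28·3·15=6423; k=5: 5943+0+28·20·15=14343 → min 6423.
Top-level splits: k=1: (M₁..M₁)·(M₂..M₆) → 0+6423+21·28·15 = 15243; k=2: (M₁..M₂)·(M₃..M₆) → 17052+4032+21·29·15 = 30219; k=3: (M₁..M₃)·(M₄..M₆) → 29400+1845+21·21·15 = 37860; k=4: (M₁..M₄)·(M₅..M₆) → 6027+900+21·3·15 = 7872; k=5: (M₁..M₅)·(M₆..M₆) → 7287+0+21·20·15 = 13587.
Best split is after M₄, i.e. k = 4.

4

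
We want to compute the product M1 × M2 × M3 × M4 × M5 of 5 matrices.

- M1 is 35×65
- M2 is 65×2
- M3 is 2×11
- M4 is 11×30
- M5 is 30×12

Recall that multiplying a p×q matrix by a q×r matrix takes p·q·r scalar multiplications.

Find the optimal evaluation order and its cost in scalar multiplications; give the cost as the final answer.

6770

Adjacent pairs: M1M2 = 35·65·2 = 4550; M2M3 = 65·2·11 = 1430; M3M4 = 2·11·30 = 660; M4M5 = 11·30·12 = 3960.
Length 3: M1..M3: k=1: 0+1430+35·65·11=26455; k=2: 4550+0+35·2·11=5320 → min 5320 | M2..M4: k=2: 0+660+65·2·30=4560; k=3: 1430+0+65·11·30=22880 → min 4560 | M3..M5: k=3: 0+3960+2·11·12=4224; k=4: 660+0+2·30·12=1380 → min 1380.
Length 4: M1..M4: k=1: 0+4560+35·65·30=72810; k=2: 4550+660+35·2·30=7310; k=3: 5320+0+35·11·30=16870 → min 7310 | M2..M5: k=2: 0+1380+65·2·12=2940; k=3: 1430+3960+65·11·12=13970; k=4: 4560+0+65·30·12=27960 → min 2940.
Length 5: M1..M5: k=1: 0+2940+35·65·12=30240; k=2: 4550+1380+35·2·12=6770; k=3: 5320+3960+35·11·12=13900; k=4: 7310+0+35·30·12=19910 → min 6770.
Optimal parenthesization: ((M1 × M2) × ((M3 × M4) × M5)) with cost 6770.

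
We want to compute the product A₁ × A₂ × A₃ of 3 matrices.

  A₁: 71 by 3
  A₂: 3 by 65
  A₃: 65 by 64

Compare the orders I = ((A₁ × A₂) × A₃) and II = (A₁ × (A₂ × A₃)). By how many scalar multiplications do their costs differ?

Order I = ((A₁ × A₂) × A₃): (A₁ × A₂): 71×3 by 3×65 → 71×65, cost 71·3·65 = 13845; ((A₁ × A₂) × A₃): 71×65 by 65×64 → 71×64, cost 71·65·64 = 295360; cumulative 309205. Total 309205.
Order II = (A₁ × (A₂ × A₃)): (A₂ × A₃): 3×65 by 65×64 → 3×64, cost 3·65·64 = 12480; (A₁ × (A₂ × A₃)): 71×3 by 3×64 → 71×64, cost 71·3·64 = 13632; cumulative 26112. Total 26112.
Difference: |309205 − 26112| = 283093.

283093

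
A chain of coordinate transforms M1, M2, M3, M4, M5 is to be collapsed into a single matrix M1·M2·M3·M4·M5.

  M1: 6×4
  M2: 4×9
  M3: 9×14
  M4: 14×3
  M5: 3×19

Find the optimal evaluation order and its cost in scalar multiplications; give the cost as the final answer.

Adjacent pairs: M1M2 = 6·4·9 = 216; M2M3 = 4·9·14 = 504; M3M4 = 9·14·3 = 378; M4M5 = 14·3·19 = 798.
Length 3: M1..M3: k=1: 0+504+6·4·14=840; k=2: 216+0+6·9·14=972 → min 840 | M2..M4: k=2: 0+378+4·9·3=486; k=3: 504+0+4·14·3=672 → min 486 | M3..M5: k=3: 0+798+9·14·19=3192; k=4: 378+0+9·3·19=891 → min 891.
Length 4: M1..M4: k=1: 0+486+6·4·3=558; k=2: 216+378+6·9·3=756; k=3: 840+0+6·14·3=1092 → min 558 | M2..M5: k=2: 0+891+4·9·19=1575; k=3: 504+798+4·14·19=2366; k=4: 486+0+4·3·19=714 → min 714.
Length 5: M1..M5: k=1: 0+714+6·4·19=1170; k=2: 216+891+6·9·19=2133; k=3: 840+798+6·14·19=3234; k=4: 558+0+6·3·19=900 → min 900.
Optimal parenthesization: ((M1·(M2·(M3·M4)))·M5) with cost 900.

900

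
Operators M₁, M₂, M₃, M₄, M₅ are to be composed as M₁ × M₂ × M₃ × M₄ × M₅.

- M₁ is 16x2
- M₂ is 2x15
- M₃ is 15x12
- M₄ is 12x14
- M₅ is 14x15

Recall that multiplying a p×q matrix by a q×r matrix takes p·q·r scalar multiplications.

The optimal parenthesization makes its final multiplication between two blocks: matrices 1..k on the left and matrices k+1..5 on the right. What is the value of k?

Adjacent pairs: M₁M₂ = 16·2·15 = 480; M₂M₃ = 2·15·12 = 360; M₃M₄ = 15·12·14 = 2520; M₄M₅ = 12·14·15 = 2520.
Length 3: M₁..M₃: k=1: 0+360+16·2·12=744; k=2: 480+0+16·15·12=3360 → min 744 | M₂..M₄: k=2: 0+2520+2·15·14=2940; k=3: 360+0+2·12·14=696 → min 696 | M₃..M₅: k=3: 0+2520+15·12·15=5220; k=4: 2520+0+15·14·15=5670 → min 5220.
Length 4: M₁..M₄: k=1: 0+696+16·2·14=1144; k=2: 480+2520+16·15·14=6360; k=3: 744+0+16·12·14=3432 → min 1144 | M₂..M₅: k=2: 0+5220+2·15·15=5670; k=3: 360+2520+2·12·15=3240; k=4: 696+0+2·14·15=1116 → min 1116.
Top-level splits: k=1: (M₁..M₁)·(M₂..M₅) → 0+1116+16·2·15 = 1596; k=2: (M₁..M₂)·(M₃..M₅) → 480+5220+16·15·15 = 9300; k=3: (M₁..M₃)·(M₄..M₅) → 744+2520+16·12·15 = 6144; k=4: (M₁..M₄)·(M₅..M₅) → 1144+0+16·14·15 = 4504.
Best split is after M₁, i.e. k = 1.

1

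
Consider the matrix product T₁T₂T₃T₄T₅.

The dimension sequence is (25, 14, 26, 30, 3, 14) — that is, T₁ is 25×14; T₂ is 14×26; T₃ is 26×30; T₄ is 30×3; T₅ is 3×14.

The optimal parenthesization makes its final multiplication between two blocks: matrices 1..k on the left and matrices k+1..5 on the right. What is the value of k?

4

Adjacent pairs: T₁T₂ = 25·14·26 = 9100; T₂T₃ = 14·26·30 = 10920; T₃T₄ = 26·30·3 = 2340; T₄T₅ = 30·3·14 = 1260.
Length 3: T₁..T₃: k=1: 0+10920+25·14·30=21420; k=2: 9100+0+25·26·30=28600 → min 21420 | T₂..T₄: k=2: 0+2340+14·26·3=3432; k=3: 10920+0+14·30·3=12180 → min 3432 | T₃..T₅: k=3: 0+1260+26·30·14=12180; k=4: 2340+0+26·3·14=3432 → min 3432.
Length 4: T₁..T₄: k=1: 0+3432+25·14·3=4482; k=2: 9100+2340+25·26·3=13390; k=3: 21420+0+25·30·3=23670 → min 4482 | T₂..T₅: k=2: 0+3432+14·26·14=8528; k=3: 10920+1260+14·30·14=18060; k=4: 3432+0+14·3·14=4020 → min 4020.
Top-level splits: k=1: (T₁..T₁)·(T₂..T₅) → 0+4020+25·14·14 = 8920; k=2: (T₁..T₂)·(T₃..T₅) → 9100+3432+25·26·14 = 21632; k=3: (T₁..T₃)·(T₄..T₅) → 21420+1260+25·30·14 = 33180; k=4: (T₁..T₄)·(T₅..T₅) → 4482+0+25·3·14 = 5532.
Best split is after T₄, i.e. k = 4.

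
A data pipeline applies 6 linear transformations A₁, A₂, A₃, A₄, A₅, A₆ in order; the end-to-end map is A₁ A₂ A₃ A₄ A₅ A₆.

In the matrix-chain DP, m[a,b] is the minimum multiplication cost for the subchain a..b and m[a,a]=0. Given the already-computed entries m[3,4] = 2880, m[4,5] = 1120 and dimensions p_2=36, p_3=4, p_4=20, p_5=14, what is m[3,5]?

3136

m[3,5] = min over k∈[3,4] of m[3,k]+m[k+1,5]+p_{2}·p_k·p_{5}.
k=3: 0 + 1120 + 36·4·14 = 3136; k=4: 2880 + 0 + 36·20·14 = 12960.
Minimum: 3136 at k=3.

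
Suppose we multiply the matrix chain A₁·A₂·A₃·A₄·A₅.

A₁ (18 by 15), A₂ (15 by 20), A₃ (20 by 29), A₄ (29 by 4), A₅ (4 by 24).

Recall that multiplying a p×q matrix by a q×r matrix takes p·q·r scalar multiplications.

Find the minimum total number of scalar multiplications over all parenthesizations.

Adjacent pairs: A₁A₂ = 18·15·20 = 5400; A₂A₃ = 15·20·29 = 8700; A₃A₄ = 20·29·4 = 2320; A₄A₅ = 29·4·24 = 2784.
Length 3: A₁..A₃: k=1: 0+8700+18·15·29=16530; k=2: 5400+0+18·20·29=15840 → min 15840 | A₂..A₄: k=2: 0+2320+15·20·4=3520; k=3: 8700+0+15·29·4=10440 → min 3520 | A₃..A₅: k=3: 0+2784+20·29·24=16704; k=4: 2320+0+20·4·24=4240 → min 4240.
Length 4: A₁..A₄: k=1: 0+3520+18·15·4=4600; k=2: 5400+2320+18·20·4=9160; k=3: 15840+0+18·29·4=17928 → min 4600 | A₂..A₅: k=2: 0+4240+15·20·24=11440; k=3: 8700+2784+15·29·24=21924; k=4: 3520+0+15·4·24=4960 → min 4960.
Length 5: A₁..A₅: k=1: 0+4960+18·15·24=11440; k=2: 5400+4240+18·20·24=18280; k=3: 15840+2784+18·29·24=31152; k=4: 4600+0+18·4·24=6328 → min 6328.
Optimal order: ((A₁·(A₂·(A₃·A₄)))·A₅) with cost 6328.

6328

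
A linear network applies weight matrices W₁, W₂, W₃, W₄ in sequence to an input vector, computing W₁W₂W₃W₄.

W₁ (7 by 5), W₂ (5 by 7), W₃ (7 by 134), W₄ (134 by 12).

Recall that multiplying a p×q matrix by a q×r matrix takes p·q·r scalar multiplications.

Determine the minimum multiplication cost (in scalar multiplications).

12089

Adjacent pairs: W₁W₂ = 7·5·7 = 245; W₂W₃ = 5·7·134 = 4690; W₃W₄ = 7·134·12 = 11256.
Length 3: W₁..W₃: k=1: 0+4690+7·5·134=9380; k=2: 245+0+7·7·134=6811 → min 6811 | W₂..W₄: k=2: 0+11256+5·7·12=11676; k=3: 4690+0+5·134·12=12730 → min 11676.
Length 4: W₁..W₄: k=1: 0+11676+7·5·12=12096; k=2: 245+11256+7·7·12=12089; k=3: 6811+0+7·134·12=18067 → min 12089.
Optimal order: ((W₁W₂)(W₃W₄)) with cost 12089.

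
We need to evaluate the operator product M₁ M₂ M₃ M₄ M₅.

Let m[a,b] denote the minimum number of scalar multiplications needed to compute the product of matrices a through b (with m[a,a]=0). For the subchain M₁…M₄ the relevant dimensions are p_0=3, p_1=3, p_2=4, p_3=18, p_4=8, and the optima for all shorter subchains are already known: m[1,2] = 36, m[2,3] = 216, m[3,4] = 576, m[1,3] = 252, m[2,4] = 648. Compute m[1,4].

m[1,4] = min over k∈[1,3] of m[1,k]+m[k+1,4]+p_{0}·p_k·p_{4}.
k=1: 0 + 648 + 3·3·8 = 720; k=2: 36 + 576 + 3·4·8 = 708; k=3: 252 + 0 + 3·18·8 = 684.
Minimum: 684 at k=3.

684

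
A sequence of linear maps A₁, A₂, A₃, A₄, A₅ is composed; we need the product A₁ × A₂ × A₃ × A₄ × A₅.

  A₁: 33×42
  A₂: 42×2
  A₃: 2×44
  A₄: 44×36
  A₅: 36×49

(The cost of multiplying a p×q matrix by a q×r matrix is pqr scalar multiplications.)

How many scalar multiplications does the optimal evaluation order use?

12702

Adjacent pairs: A₁A₂ = 33·42·2 = 2772; A₂A₃ = 42·2·44 = 3696; A₃A₄ = 2·44·36 = 3168; A₄A₅ = 44·36·49 = 77616.
Length 3: A₁..A₃: k=1: 0+3696+33·42·44=64680; k=2: 2772+0+33·2·44=5676 → min 5676 | A₂..A₄: k=2: 0+3168+42·2·36=6192; k=3: 3696+0+42·44·36=70224 → min 6192 | A₃..A₅: k=3: 0+77616+2·44·49=81928; k=4: 3168+0+2·36·49=6696 → min 6696.
Length 4: A₁..A₄: k=1: 0+6192+33·42·36=56088; k=2: 2772+3168+33·2·36=8316; k=3: 5676+0+33·44·36=57948 → min 8316 | A₂..A₅: k=2: 0+6696+42·2·49=10812; k=3: 3696+77616+42·44·49=171864; k=4: 6192+0+42·36·49=80280 → min 10812.
Length 5: A₁..A₅: k=1: 0+10812+33·42·49=78726; k=2: 2772+6696+33·2·49=12702; k=3: 5676+77616+33·44·49=154440; k=4: 8316+0+33·36·49=66528 → min 12702.
Optimal order: ((A₁ × A₂) × ((A₃ × A₄) × A₅)) with cost 12702.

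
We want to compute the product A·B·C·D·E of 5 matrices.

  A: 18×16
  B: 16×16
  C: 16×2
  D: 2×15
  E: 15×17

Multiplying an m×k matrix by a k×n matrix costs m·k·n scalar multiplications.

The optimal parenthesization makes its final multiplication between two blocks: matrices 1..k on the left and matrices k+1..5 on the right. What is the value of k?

Adjacent pairs: AB = 18·16·16 = 4608; BC = 16·16·2 = 512; CD = 16·2·15 = 480; DE = 2·15·17 = 510.
Length 3: A..C: k=1: 0+512+18·16·2=1088; k=2: 4608+0+18·16·2=5184 → min 1088 | B..D: k=2: 0+480+16·16·15=4320; k=3: 512+0+16·2·15=992 → min 992 | C..E: k=3: 0+510+16·2·17=1054; k=4: 480+0+16·15·17=4560 → min 1054.
Length 4: A..D: k=1: 0+992+18·16·15=5312; k=2: 4608+480+18·16·15=9408; k=3: 1088+0+18·2·15=1628 → min 1628 | B..E: k=2: 0+1054+16·16·17=5406; k=3: 512+510+16·2·17=1566; k=4: 992+0+16·15·17=5072 → min 1566.
Top-level splits: k=1: (A..A)·(B..E) → 0+1566+18·16·17 = 6462; k=2: (A..B)·(C..E) → 4608+1054+18·16·17 = 10558; k=3: (A..C)·(D..E) → 1088+510+18·2·17 = 2210; k=4: (A..D)·(E..E) → 1628+0+18·15·17 = 6218.
Best split is after C, i.e. k = 3.

3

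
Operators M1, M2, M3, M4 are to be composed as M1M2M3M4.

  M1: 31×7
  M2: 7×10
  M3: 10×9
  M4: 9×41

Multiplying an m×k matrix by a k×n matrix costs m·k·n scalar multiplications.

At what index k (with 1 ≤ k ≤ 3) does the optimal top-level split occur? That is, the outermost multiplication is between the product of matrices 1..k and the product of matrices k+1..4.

1

Adjacent pairs: M1M2 = 31·7·10 = 2170; M2M3 = 7·10·9 = 630; M3M4 = 10·9·41 = 3690.
Length 3: M1..M3: k=1: 0+630+31·7·9=2583; k=2: 2170+0+31·10·9=4960 → min 2583 | M2..M4: k=2: 0+3690+7·10·41=6560; k=3: 630+0+7·9·41=3213 → min 3213.
Top-level splits: k=1: (M1..M1)·(M2..M4) → 0+3213+31·7·41 = 12110; k=2: (M1..M2)·(M3..M4) → 2170+3690+31·10·41 = 18570; k=3: (M1..M3)·(M4..M4) → 2583+0+31·9·41 = 14022.
Best split is after M1, i.e. k = 1.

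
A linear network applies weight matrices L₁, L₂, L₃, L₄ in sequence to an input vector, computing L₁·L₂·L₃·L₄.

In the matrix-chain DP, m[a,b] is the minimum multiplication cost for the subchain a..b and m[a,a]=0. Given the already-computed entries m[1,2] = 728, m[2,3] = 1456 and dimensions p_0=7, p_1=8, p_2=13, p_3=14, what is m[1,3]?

2002

m[1,3] = min over k∈[1,2] of m[1,k]+m[k+1,3]+p_{0}·p_k·p_{3}.
k=1: 0 + 1456 + 7·8·14 = 2240; k=2: 728 + 0 + 7·13·14 = 2002.
Minimum: 2002 at k=2.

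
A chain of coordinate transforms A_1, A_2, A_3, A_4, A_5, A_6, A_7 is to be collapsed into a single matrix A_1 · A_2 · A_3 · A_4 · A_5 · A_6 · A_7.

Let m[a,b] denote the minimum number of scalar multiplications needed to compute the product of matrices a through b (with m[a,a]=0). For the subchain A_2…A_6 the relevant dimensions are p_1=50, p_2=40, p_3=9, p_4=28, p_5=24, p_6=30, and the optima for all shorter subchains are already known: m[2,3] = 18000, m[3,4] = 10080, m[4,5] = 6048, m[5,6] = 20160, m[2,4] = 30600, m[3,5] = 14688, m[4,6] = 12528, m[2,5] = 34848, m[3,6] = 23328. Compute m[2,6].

m[2,6] = min over k∈[2,5] of m[2,k]+m[k+1,6]+p_{1}·p_k·p_{6}.
k=2: 0 + 23328 + 50·40·30 = 83328; k=3: 18000 + 12528 + 50·9·30 = 44028; k=4: 30600 + 20160 + 50·28·30 = 92760; k=5: 34848 + 0 + 50·24·30 = 70848.
Minimum: 44028 at k=3.

44028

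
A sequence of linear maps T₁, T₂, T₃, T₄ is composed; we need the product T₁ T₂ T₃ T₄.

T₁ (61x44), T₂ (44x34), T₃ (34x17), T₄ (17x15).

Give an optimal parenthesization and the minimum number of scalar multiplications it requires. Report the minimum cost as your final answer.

Adjacent pairs: T₁T₂ = 61·44·34 = 91256; T₂T₃ = 44·34·17 = 25432; T₃T₄ = 34·17·15 = 8670.
Length 3: T₁..T₃: k=1: 0+25432+61·44·17=71060; k=2: 91256+0+61·34·17=126514 → min 71060 | T₂..T₄: k=2: 0+8670+44·34·15=31110; k=3: 25432+0+44·17·15=36652 → min 31110.
Length 4: T₁..T₄: k=1: 0+31110+61·44·15=71370; k=2: 91256+8670+61·34·15=131036; k=3: 71060+0+61·17·15=86615 → min 71370.
Optimal parenthesization: (T₁ (T₂ (T₃ T₄))) with cost 71370.

71370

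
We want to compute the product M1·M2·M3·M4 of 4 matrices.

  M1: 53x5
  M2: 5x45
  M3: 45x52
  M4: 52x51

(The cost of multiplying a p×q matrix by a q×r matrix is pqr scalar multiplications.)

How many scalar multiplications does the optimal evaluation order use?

Adjacent pairs: M1M2 = 53·5·45 = 11925; M2M3 = 5·45·52 = 11700; M3M4 = 45·52·51 = 119340.
Length 3: M1..M3: k=1: 0+11700+53·5·52=25480; k=2: 11925+0+53·45·52=135945 → min 25480 | M2..M4: k=2: 0+119340+5·45·51=130815; k=3: 11700+0+5·52·51=24960 → min 24960.
Length 4: M1..M4: k=1: 0+24960+53·5·51=38475; k=2: 11925+119340+53·45·51=252900; k=3: 25480+0+53·52·51=166036 → min 38475.
Optimal order: (M1·((M2·M3)·M4)) with cost 38475.

38475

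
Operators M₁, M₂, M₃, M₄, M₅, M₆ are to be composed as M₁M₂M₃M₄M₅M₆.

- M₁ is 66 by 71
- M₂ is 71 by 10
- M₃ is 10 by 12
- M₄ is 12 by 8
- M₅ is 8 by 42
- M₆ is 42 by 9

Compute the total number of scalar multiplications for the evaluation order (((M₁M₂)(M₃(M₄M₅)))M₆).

(M₁M₂): 66×71 by 71×10 → 66×10, cost 66·71·10 = 46860
(M₄M₅): 12×8 by 8×42 → 12×42, cost 12·8·42 = 4032
(M₃(M₄M₅)): 10×12 by 12×42 → 10×42, cost 10·12·42 = 5040; cumulative 9072
((M₁M₂)(M₃(M₄M₅))): 66×10 by 10×42 → 66×42, cost 66·10·42 = 27720; cumulative 83652
(((M₁M₂)(M₃(M₄M₅)))M₆): 66×42 by 42×9 → 66×9, cost 66·42·9 = 24948; cumulative 108600
Total: 108600 scalar multiplications.

108600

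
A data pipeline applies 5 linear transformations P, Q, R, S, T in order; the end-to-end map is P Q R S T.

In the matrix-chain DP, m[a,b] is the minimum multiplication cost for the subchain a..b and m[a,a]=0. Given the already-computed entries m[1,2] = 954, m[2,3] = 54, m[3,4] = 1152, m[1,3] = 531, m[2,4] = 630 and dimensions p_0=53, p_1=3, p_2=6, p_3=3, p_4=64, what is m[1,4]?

m[1,4] = min over k∈[1,3] of m[1,k]+m[k+1,4]+p_{0}·p_k·p_{4}.
k=1: 0 + 630 + 53·3·64 = 10806; k=2: 954 + 1152 + 53·6·64 = 22458; k=3: 531 + 0 + 53·3·64 = 10707.
Minimum: 10707 at k=3.

10707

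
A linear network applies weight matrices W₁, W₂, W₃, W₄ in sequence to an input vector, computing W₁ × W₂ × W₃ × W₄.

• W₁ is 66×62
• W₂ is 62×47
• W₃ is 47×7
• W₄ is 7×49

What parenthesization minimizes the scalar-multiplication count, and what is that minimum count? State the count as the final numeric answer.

71680

Adjacent pairs: W₁W₂ = 66·62·47 = 192324; W₂W₃ = 62·47·7 = 20398; W₃W₄ = 47·7·49 = 16121.
Length 3: W₁..W₃: k=1: 0+20398+66·62·7=49042; k=2: 192324+0+66·47·7=214038 → min 49042 | W₂..W₄: k=2: 0+16121+62·47·49=158907; k=3: 20398+0+62·7·49=41664 → min 41664.
Length 4: W₁..W₄: k=1: 0+41664+66·62·49=242172; k=2: 192324+16121+66·47·49=360443; k=3: 49042+0+66·7·49=71680 → min 71680.
Optimal parenthesization: ((W₁ × (W₂ × W₃)) × W₄) with cost 71680.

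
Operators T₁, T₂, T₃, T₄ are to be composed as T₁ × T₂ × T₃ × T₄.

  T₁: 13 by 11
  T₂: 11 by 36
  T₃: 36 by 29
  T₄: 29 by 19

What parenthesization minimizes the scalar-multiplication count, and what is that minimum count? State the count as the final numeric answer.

20262

Adjacent pairs: T₁T₂ = 13·11·36 = 5148; T₂T₃ = 11·36·29 = 11484; T₃T₄ = 36·29·19 = 19836.
Length 3: T₁..T₃: k=1: 0+11484+13·11·29=15631; k=2: 5148+0+13·36·29=18720 → min 15631 | T₂..T₄: k=2: 0+19836+11·36·19=27360; k=3: 11484+0+11·29·19=17545 → min 17545.
Length 4: T₁..T₄: k=1: 0+17545+13·11·19=20262; k=2: 5148+19836+13·36·19=33876; k=3: 15631+0+13·29·19=22794 → min 20262.
Optimal parenthesization: (T₁ × ((T₂ × T₃) × T₄)) with cost 20262.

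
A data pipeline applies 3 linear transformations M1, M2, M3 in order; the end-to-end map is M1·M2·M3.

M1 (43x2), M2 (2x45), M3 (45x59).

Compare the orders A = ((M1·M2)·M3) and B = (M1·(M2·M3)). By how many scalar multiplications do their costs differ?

107651

Order A = ((M1·M2)·M3): (M1·M2): 43×2 by 2×45 → 43×45, cost 43·2·45 = 3870; ((M1·M2)·M3): 43×45 by 45×59 → 43×59, cost 43·45·59 = 114165; cumulative 118035. Total 118035.
Order B = (M1·(M2·M3)): (M2·M3): 2×45 by 45×59 → 2×59, cost 2·45·59 = 5310; (M1·(M2·M3)): 43×2 by 2×59 → 43×59, cost 43·2·59 = 5074; cumulative 10384. Total 10384.
Difference: |118035 − 10384| = 107651.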